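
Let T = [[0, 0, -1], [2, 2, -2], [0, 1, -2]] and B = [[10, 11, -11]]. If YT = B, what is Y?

Y = [[-1, 5, 1]]

T is on the right of Y, so right-multiply by T⁻¹: Y = BT⁻¹.
T has determinant -2; T⁻¹ = [[1, 1/2, -1], [-2, 0, 1], [-1, 0, 0]].
Y = BT⁻¹ = [[10, 11, -11]] · [[1, 1/2, -1], [-2, 0, 1], [-1, 0, 0]] = [[-1, 5, 1]].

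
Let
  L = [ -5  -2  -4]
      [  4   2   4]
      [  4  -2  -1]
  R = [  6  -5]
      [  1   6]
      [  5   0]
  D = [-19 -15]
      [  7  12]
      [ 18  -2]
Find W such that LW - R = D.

W = [[5, 2], [0, 5], [-3, 0]]

LW = D + R = [[-13, -20], [8, 18], [23, -2]].
L is on the left of W, so left-multiply by L⁻¹: W = L⁻¹(D + R).
det L = -6; the adjugate gives L⁻¹ = [[-1, -1, 0], [-10/3, -7/2, -2/3], [8/3, 3, 1/3]].
W = L⁻¹(D + R) = [[5, 2], [0, 5], [-3, 0]].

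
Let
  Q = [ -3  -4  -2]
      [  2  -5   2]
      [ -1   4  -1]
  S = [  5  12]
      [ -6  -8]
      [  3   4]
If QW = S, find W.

Since Q multiplies W on the left, W = Q⁻¹S.
det Q = 3, so Q⁻¹ = [[-1, -4, -6], [0, 1/3, 2/3], [1, 16/3, 23/3]].
W = Q⁻¹S = [[-1, -4, -6], [0, 1/3, 2/3], [1, 16/3, 23/3]] · [[5, 12], [-6, -8], [3, 4]] = [[1, -4], [0, 0], [-4, 0]].

W = [[1, -4], [0, 0], [-4, 0]]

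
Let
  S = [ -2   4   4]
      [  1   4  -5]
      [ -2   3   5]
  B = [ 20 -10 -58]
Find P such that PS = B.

P = [[-2, 4, -6]]

S is on the right of P, so right-multiply by S⁻¹: P = BS⁻¹.
det S = -6; the adjugate gives S⁻¹ = [[-35/6, 4/3, 6], [-5/6, 1/3, 1], [-11/6, 1/3, 2]].
P = BS⁻¹ = [[20, -10, -58]] · [[-35/6, 4/3, 6], [-5/6, 1/3, 1], [-11/6, 1/3, 2]] = [[-2, 4, -6]].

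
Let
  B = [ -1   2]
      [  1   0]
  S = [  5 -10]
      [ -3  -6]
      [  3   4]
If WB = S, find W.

B is on the right of W, so right-multiply by B⁻¹: W = SB⁻¹.
det B = -2; the adjugate gives B⁻¹ = [[0, 1], [1/2, 1/2]].
W = SB⁻¹ = [[5, -10], [-3, -6], [3, 4]] · [[0, 1], [1/2, 1/2]] = [[-5, 0], [-3, -6], [2, 5]].

W = [[-5, 0], [-3, -6], [2, 5]]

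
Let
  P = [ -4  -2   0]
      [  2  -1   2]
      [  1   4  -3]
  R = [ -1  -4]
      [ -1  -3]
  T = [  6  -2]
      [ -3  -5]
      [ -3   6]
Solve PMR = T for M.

M = [[-4, 4], [-2, 5], [1, 2]]

Left-multiply by P⁻¹ and right-multiply by R⁻¹: M = P⁻¹TR⁻¹.
det P = 4, so P⁻¹ = [[-5/4, -3/2, -1], [2, 3, 2], [9/4, 7/2, 2]].
R has determinant -1; R⁻¹ = [[3, -4], [-1, 1]].
P⁻¹T = [[0, 4], [-3, -7], [-3, -10]].
M = (P⁻¹T)R⁻¹ = [[-4, 4], [-2, 5], [1, 2]].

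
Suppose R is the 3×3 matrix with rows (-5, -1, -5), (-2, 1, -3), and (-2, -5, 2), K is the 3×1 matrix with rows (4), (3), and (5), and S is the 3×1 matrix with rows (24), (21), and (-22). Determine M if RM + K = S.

RM = S − K = [[20], [18], [-27]].
R is on the left of M, so left-multiply by R⁻¹: M = R⁻¹(S − K).
det R = -5; the adjugate gives R⁻¹ = [[13/5, -27/5, -8/5], [-2, 4, 1], [-12/5, 23/5, 7/5]].
M = R⁻¹(S − K) = [[-2], [5], [-3]].

M = [[-2], [5], [-3]]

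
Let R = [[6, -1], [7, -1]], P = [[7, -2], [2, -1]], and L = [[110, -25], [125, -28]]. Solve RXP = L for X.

X = [[3, -3], [-2, -3]]

X = R⁻¹LP⁻¹ (apply R⁻¹ on the left and P⁻¹ on the right).
det R = 1, so R⁻¹ = [[-1, 1], [-7, 6]].
P has determinant -3; P⁻¹ = [[1/3, -2/3], [2/3, -7/3]].
R⁻¹L = [[15, -3], [-20, 7]].
X = (R⁻¹L)P⁻¹ = [[3, -3], [-2, -3]].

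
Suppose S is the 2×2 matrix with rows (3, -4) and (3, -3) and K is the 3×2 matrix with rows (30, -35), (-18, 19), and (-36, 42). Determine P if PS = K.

P = [[5, 5], [-1, -5], [-6, -6]]

S is on the right of P, so right-multiply by S⁻¹: P = KS⁻¹.
det S = 3, so S⁻¹ = [[-1, 4/3], [-1, 1]].
P = KS⁻¹ = [[30, -35], [-18, 19], [-36, 42]] · [[-1, 4/3], [-1, 1]] = [[5, 5], [-1, -5], [-6, -6]].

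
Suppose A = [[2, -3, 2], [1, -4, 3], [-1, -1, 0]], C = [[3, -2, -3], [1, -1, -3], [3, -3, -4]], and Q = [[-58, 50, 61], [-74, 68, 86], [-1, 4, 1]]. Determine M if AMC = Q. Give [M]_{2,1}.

M = A⁻¹QC⁻¹ (apply A⁻¹ on the left and C⁻¹ on the right).
A has determinant 5; A⁻¹ = [[3/5, -2/5, -1/5], [-3/5, 2/5, -4/5], [-1, 1, -1]].
det C = -5, so C⁻¹ = [[1, -1/5, -3/5], [1, 3/5, -6/5], [0, -3/5, 1/5]].
A⁻¹Q = [[-5, 2, 2], [6, -6, -3], [-15, 14, 24]].
M = (A⁻¹Q)C⁻¹ = [[-3, 1, 1], [0, -3, 3], [-1, -3, -3]].

0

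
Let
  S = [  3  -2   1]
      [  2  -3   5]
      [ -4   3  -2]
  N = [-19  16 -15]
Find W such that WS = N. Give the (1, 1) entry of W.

Right-multiplying both sides by S⁻¹ gives W = NS⁻¹.
det S = -1, so S⁻¹ = [[9, 1, 7], [16, 2, 13], [6, 1, 5]].
W = NS⁻¹ = [[-19, 16, -15]] · [[9, 1, 7], [16, 2, 13], [6, 1, 5]] = [[-5, -2, 0]].

-5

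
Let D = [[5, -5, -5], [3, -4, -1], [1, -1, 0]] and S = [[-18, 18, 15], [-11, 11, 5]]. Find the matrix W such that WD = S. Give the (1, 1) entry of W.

-3

Since D sits to the right of W, W = SD⁻¹.
det D = -5; the adjugate gives D⁻¹ = [[1/5, -1, 3], [1/5, -1, 2], [-1/5, 0, 1]].
W = SD⁻¹ = [[-18, 18, 15], [-11, 11, 5]] · [[1/5, -1, 3], [1/5, -1, 2], [-1/5, 0, 1]] = [[-3, 0, -3], [-1, 0, -6]].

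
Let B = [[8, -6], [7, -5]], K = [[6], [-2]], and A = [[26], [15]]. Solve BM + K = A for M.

M = [[1], [-2]]

BM = A − K = [[20], [17]].
B is on the left of M, so left-multiply by B⁻¹: M = B⁻¹(A − K).
det B = 2; the adjugate gives B⁻¹ = [[-5/2, 3], [-7/2, 4]].
M = B⁻¹(A − K) = [[1], [-2]].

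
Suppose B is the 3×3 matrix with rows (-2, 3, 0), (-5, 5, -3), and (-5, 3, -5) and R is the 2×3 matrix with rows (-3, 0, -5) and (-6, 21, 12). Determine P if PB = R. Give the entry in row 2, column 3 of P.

-6

Right-multiplying both sides by B⁻¹ gives P = RB⁻¹.
det B = 2; the adjugate gives B⁻¹ = [[-8, 15/2, -9/2], [-5, 5, -3], [5, -9/2, 5/2]].
P = RB⁻¹ = [[-3, 0, -5], [-6, 21, 12]] · [[-8, 15/2, -9/2], [-5, 5, -3], [5, -9/2, 5/2]] = [[-1, 0, 1], [3, 6, -6]].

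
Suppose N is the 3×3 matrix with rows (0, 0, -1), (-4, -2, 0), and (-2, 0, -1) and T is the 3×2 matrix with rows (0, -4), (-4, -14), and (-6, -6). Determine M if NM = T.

Since N multiplies M on the left, M = N⁻¹T.
det N = 4, so N⁻¹ = [[1/2, 0, -1/2], [-1, -1/2, 1], [-1, 0, 0]].
M = N⁻¹T = [[1/2, 0, -1/2], [-1, -1/2, 1], [-1, 0, 0]] · [[0, -4], [-4, -14], [-6, -6]] = [[3, 1], [-4, 5], [0, 4]].

M = [[3, 1], [-4, 5], [0, 4]]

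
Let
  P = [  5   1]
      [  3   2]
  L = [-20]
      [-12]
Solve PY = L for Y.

Since P multiplies Y on the left, Y = P⁻¹L.
P has determinant 7; P⁻¹ = [[2/7, -1/7], [-3/7, 5/7]].
Y = P⁻¹L = [[2/7, -1/7], [-3/7, 5/7]] · [[-20], [-12]] = [[-4], [0]].

Y = [[-4], [0]]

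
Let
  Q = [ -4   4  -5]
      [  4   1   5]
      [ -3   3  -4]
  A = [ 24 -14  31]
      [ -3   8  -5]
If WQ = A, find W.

W = [[-1, 2, -4], [-2, 1, 5]]

Since Q sits to the right of W, W = AQ⁻¹.
Q has determinant 5; Q⁻¹ = [[-19/5, 1/5, 5], [1/5, 1/5, 0], [3, 0, -4]].
W = AQ⁻¹ = [[24, -14, 31], [-3, 8, -5]] · [[-19/5, 1/5, 5], [1/5, 1/5, 0], [3, 0, -4]] = [[-1, 2, -4], [-2, 1, 5]].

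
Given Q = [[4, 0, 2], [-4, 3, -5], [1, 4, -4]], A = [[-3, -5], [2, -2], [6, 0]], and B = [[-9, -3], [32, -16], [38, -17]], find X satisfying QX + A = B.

QX = B − A = [[-6, 2], [30, -14], [32, -17]].
Since Q multiplies X on the left, X = Q⁻¹(B − A).
det Q = -6; the adjugate gives Q⁻¹ = [[-4/3, -4/3, 1], [7/2, 3, -2], [19/6, 8/3, -2]].
X = Q⁻¹(B − A) = [[0, -1], [5, -1], [-3, 3]].

X = [[0, -1], [5, -1], [-3, 3]]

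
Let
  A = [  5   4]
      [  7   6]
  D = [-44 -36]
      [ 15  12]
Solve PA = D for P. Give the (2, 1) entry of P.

A is on the right of P, so right-multiply by A⁻¹: P = DA⁻¹.
det A = 2; the adjugate gives A⁻¹ = [[3, -2], [-7/2, 5/2]].
P = DA⁻¹ = [[-44, -36], [15, 12]] · [[3, -2], [-7/2, 5/2]] = [[-6, -2], [3, 0]].

3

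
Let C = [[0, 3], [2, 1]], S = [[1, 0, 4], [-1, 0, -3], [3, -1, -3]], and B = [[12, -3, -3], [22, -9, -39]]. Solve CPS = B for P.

P = [[2, 5, 4], [-1, -2, 1]]

Isolating P: multiply by C⁻¹ from the left and S⁻¹ from the right, so P = C⁻¹BS⁻¹.
det C = -6, so C⁻¹ = [[-1/6, 1/2], [1/3, 0]].
det S = 1, so S⁻¹ = [[-3, -4, 0], [-12, -15, -1], [1, 1, 0]].
C⁻¹B = [[9, -4, -19], [4, -1, -1]].
P = (C⁻¹B)S⁻¹ = [[2, 5, 4], [-1, -2, 1]].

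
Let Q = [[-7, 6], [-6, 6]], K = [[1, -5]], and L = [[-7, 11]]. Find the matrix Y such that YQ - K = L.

Y = [[0, 1]]

YQ = L + K = [[-6, 6]].
Since Q sits to the right of Y, Y = (L + K)Q⁻¹.
det Q = -6, so Q⁻¹ = [[-1, 1], [-1, 7/6]].
Y = (L + K)Q⁻¹ = [[0, 1]].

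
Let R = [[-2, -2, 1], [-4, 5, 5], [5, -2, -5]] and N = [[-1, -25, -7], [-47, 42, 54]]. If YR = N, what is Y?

Right-multiplying both sides by R⁻¹ gives Y = NR⁻¹.
det R = 3, so R⁻¹ = [[-5, -4, -5], [5/3, 5/3, 2], [-17/3, -14/3, -6]].
Y = NR⁻¹ = [[-1, -25, -7], [-47, 42, 54]] · [[-5, -4, -5], [5/3, 5/3, 2], [-17/3, -14/3, -6]] = [[3, -5, -3], [-1, 6, -5]].

Y = [[3, -5, -3], [-1, 6, -5]]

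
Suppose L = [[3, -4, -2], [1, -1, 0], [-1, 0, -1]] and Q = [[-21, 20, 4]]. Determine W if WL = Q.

W = [[-5, 0, 6]]

L is on the right of W, so right-multiply by L⁻¹: W = QL⁻¹.
det L = 1; the adjugate gives L⁻¹ = [[1, -4, -2], [1, -5, -2], [-1, 4, 1]].
W = QL⁻¹ = [[-21, 20, 4]] · [[1, -4, -2], [1, -5, -2], [-1, 4, 1]] = [[-5, 0, 6]].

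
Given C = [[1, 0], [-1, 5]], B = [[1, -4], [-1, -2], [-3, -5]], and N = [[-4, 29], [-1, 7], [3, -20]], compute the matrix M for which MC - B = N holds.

M = [[2, 5], [-1, 1], [-5, -5]]

MC = N + B = [[-3, 25], [-2, 5], [0, -25]].
Since C sits to the right of M, M = (N + B)C⁻¹.
det C = 5, so C⁻¹ = [[1, 0], [1/5, 1/5]].
M = (N + B)C⁻¹ = [[2, 5], [-1, 1], [-5, -5]].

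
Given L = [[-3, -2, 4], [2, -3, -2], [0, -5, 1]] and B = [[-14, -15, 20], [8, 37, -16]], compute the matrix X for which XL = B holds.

X = [[4, -1, 2], [-6, -5, -2]]

Right-multiplying both sides by L⁻¹ gives X = BL⁻¹.
det L = 3, so L⁻¹ = [[-13/3, -6, 16/3], [-2/3, -1, 2/3], [-10/3, -5, 13/3]].
X = BL⁻¹ = [[-14, -15, 20], [8, 37, -16]] · [[-13/3, -6, 16/3], [-2/3, -1, 2/3], [-10/3, -5, 13/3]] = [[4, -1, 2], [-6, -5, -2]].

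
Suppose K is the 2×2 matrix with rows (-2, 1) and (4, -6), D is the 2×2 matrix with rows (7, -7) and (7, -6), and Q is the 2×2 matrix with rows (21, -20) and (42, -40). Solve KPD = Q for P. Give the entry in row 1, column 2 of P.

Left-multiply by K⁻¹ and right-multiply by D⁻¹: P = K⁻¹QD⁻¹.
det K = 8, so K⁻¹ = [[-3/4, -1/8], [-1/2, -1/4]].
D has determinant 7; D⁻¹ = [[-6/7, 1], [-1, 1]].
K⁻¹Q = [[-21, 20], [-21, 20]].
P = (K⁻¹Q)D⁻¹ = [[-2, -1], [-2, -1]].

-1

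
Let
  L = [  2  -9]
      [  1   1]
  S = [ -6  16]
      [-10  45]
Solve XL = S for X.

X = [[-2, -2], [-5, 0]]

Right-multiplying both sides by L⁻¹ gives X = SL⁻¹.
det L = 11, so L⁻¹ = [[1/11, 9/11], [-1/11, 2/11]].
X = SL⁻¹ = [[-6, 16], [-10, 45]] · [[1/11, 9/11], [-1/11, 2/11]] = [[-2, -2], [-5, 0]].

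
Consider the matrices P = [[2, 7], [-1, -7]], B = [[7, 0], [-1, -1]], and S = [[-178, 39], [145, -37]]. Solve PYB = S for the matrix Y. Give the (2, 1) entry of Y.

Isolating Y: multiply by P⁻¹ from the left and B⁻¹ from the right, so Y = P⁻¹SB⁻¹.
P has determinant -7; P⁻¹ = [[1, 1], [-1/7, -2/7]].
det B = -7, so B⁻¹ = [[1/7, 0], [-1/7, -1]].
P⁻¹S = [[-33, 2], [-16, 5]].
Y = (P⁻¹S)B⁻¹ = [[-5, -2], [-3, -5]].

-3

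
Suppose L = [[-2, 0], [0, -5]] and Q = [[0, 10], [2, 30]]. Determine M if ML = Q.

M = [[0, -2], [-1, -6]]

Since L sits to the right of M, M = QL⁻¹.
det L = 10; the adjugate gives L⁻¹ = [[-1/2, 0], [0, -1/5]].
M = QL⁻¹ = [[0, 10], [2, 30]] · [[-1/2, 0], [0, -1/5]] = [[0, -2], [-1, -6]].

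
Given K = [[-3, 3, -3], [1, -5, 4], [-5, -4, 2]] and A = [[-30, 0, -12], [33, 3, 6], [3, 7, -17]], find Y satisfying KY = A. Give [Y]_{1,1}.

3

K is on the left of Y, so left-multiply by K⁻¹: Y = K⁻¹A.
K has determinant 3; K⁻¹ = [[2, 2, -1], [-22/3, -7, 3], [-29/3, -9, 4]].
Y = K⁻¹A = [[2, 2, -1], [-22/3, -7, 3], [-29/3, -9, 4]] · [[-30, 0, -12], [33, 3, 6], [3, 7, -17]] = [[3, -1, 5], [-2, 0, -5], [5, 1, -6]].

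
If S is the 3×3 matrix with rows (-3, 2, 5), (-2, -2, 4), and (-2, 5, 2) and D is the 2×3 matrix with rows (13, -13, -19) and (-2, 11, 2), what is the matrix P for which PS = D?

Right-multiplying both sides by S⁻¹ gives P = DS⁻¹.
S has determinant -6; S⁻¹ = [[4, -7/2, -3], [2/3, -2/3, -1/3], [7/3, -11/6, -5/3]].
P = DS⁻¹ = [[13, -13, -19], [-2, 11, 2]] · [[4, -7/2, -3], [2/3, -2/3, -1/3], [7/3, -11/6, -5/3]] = [[-1, -2, -3], [4, -4, -1]].

P = [[-1, -2, -3], [4, -4, -1]]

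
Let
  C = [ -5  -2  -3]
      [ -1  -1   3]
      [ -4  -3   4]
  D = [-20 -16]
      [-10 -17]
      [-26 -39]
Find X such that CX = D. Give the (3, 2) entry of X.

-3

C is on the left of X, so left-multiply by C⁻¹: X = C⁻¹D.
det C = -6, so C⁻¹ = [[-5/6, -17/6, 3/2], [4/3, 16/3, -3], [1/6, 7/6, -1/2]].
X = C⁻¹D = [[-5/6, -17/6, 3/2], [4/3, 16/3, -3], [1/6, 7/6, -1/2]] · [[-20, -16], [-10, -17], [-26, -39]] = [[6, 3], [-2, 5], [-2, -3]].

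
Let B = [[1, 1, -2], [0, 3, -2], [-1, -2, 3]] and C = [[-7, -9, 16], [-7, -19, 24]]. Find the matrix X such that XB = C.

B is on the right of X, so right-multiply by B⁻¹: X = CB⁻¹.
det B = 1, so B⁻¹ = [[5, 1, 4], [2, 1, 2], [3, 1, 3]].
X = CB⁻¹ = [[-7, -9, 16], [-7, -19, 24]] · [[5, 1, 4], [2, 1, 2], [3, 1, 3]] = [[-5, 0, 2], [-1, -2, 6]].

X = [[-5, 0, 2], [-1, -2, 6]]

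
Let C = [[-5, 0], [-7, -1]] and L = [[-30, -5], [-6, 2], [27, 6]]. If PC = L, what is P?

Since C sits to the right of P, P = LC⁻¹.
C has determinant 5; C⁻¹ = [[-1/5, 0], [7/5, -1]].
P = LC⁻¹ = [[-30, -5], [-6, 2], [27, 6]] · [[-1/5, 0], [7/5, -1]] = [[-1, 5], [4, -2], [3, -6]].

P = [[-1, 5], [4, -2], [3, -6]]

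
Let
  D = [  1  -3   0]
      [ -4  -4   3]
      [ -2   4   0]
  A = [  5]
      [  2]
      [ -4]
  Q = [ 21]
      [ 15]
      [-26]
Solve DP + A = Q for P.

DP = Q − A = [[16], [13], [-22]].
D is on the left of P, so left-multiply by D⁻¹: P = D⁻¹(Q − A).
det D = 6, so D⁻¹ = [[-2, 0, -3/2], [-1, 0, -1/2], [-4, 1/3, -8/3]].
P = D⁻¹(Q − A) = [[1], [-5], [-1]].

P = [[1], [-5], [-1]]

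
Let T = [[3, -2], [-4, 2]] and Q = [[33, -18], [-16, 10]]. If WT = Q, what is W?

W = [[3, -6], [-4, 1]]

Since T sits to the right of W, W = QT⁻¹.
det T = -2, so T⁻¹ = [[-1, -1], [-2, -3/2]].
W = QT⁻¹ = [[33, -18], [-16, 10]] · [[-1, -1], [-2, -3/2]] = [[3, -6], [-4, 1]].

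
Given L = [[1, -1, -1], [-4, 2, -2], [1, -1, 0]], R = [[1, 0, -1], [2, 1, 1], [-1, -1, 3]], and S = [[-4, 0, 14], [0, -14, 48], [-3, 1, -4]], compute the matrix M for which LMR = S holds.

Left-multiply by L⁻¹ and right-multiply by R⁻¹: M = L⁻¹SR⁻¹.
det L = -2; the adjugate gives L⁻¹ = [[1, -1/2, -2], [1, -1/2, -3], [-1, 0, 1]].
R has determinant 5; R⁻¹ = [[4/5, 1/5, 1/5], [-7/5, 2/5, -3/5], [-1/5, 1/5, 1/5]].
L⁻¹S = [[2, 5, -2], [5, 4, 2], [1, 1, -18]].
M = (L⁻¹S)R⁻¹ = [[-5, 2, -3], [-2, 3, -1], [3, -3, -4]].

M = [[-5, 2, -3], [-2, 3, -1], [3, -3, -4]]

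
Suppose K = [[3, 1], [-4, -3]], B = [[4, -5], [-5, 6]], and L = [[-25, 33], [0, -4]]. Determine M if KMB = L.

M = K⁻¹LB⁻¹ (apply K⁻¹ on the left and B⁻¹ on the right).
det K = -5, so K⁻¹ = [[3/5, 1/5], [-4/5, -3/5]].
det B = -1; the adjugate gives B⁻¹ = [[-6, -5], [-5, -4]].
K⁻¹L = [[-15, 19], [20, -24]].
M = (K⁻¹L)B⁻¹ = [[-5, -1], [0, -4]].

M = [[-5, -1], [0, -4]]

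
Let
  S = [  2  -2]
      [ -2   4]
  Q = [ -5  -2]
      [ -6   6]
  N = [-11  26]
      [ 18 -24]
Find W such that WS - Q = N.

WS = N + Q = [[-16, 24], [12, -18]].
S is on the right of W, so right-multiply by S⁻¹: W = (N + Q)S⁻¹.
S has determinant 4; S⁻¹ = [[1, 1/2], [1/2, 1/2]].
W = (N + Q)S⁻¹ = [[-4, 4], [3, -3]].

W = [[-4, 4], [3, -3]]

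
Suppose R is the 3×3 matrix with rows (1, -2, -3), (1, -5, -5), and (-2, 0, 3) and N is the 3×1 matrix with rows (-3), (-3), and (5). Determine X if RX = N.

Since R multiplies X on the left, X = R⁻¹N.
det R = 1, so R⁻¹ = [[-15, 6, -5], [7, -3, 2], [-10, 4, -3]].
X = R⁻¹N = [[-15, 6, -5], [7, -3, 2], [-10, 4, -3]] · [[-3], [-3], [5]] = [[2], [-2], [3]].

X = [[2], [-2], [3]]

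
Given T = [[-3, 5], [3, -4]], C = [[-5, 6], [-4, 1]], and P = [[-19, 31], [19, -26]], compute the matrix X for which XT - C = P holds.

XT = P + C = [[-24, 37], [15, -25]].
Right-multiplying both sides by T⁻¹ gives X = (P + C)T⁻¹.
det T = -3; the adjugate gives T⁻¹ = [[4/3, 5/3], [1, 1]].
X = (P + C)T⁻¹ = [[5, -3], [-5, 0]].

X = [[5, -3], [-5, 0]]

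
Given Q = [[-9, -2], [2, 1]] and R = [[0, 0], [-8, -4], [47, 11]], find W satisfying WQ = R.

Q is on the right of W, so right-multiply by Q⁻¹: W = RQ⁻¹.
det Q = -5; the adjugate gives Q⁻¹ = [[-1/5, -2/5], [2/5, 9/5]].
W = RQ⁻¹ = [[0, 0], [-8, -4], [47, 11]] · [[-1/5, -2/5], [2/5, 9/5]] = [[0, 0], [0, -4], [-5, 1]].

W = [[0, 0], [0, -4], [-5, 1]]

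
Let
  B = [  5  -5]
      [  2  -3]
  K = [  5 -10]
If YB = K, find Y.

Since B sits to the right of Y, Y = KB⁻¹.
det B = -5; the adjugate gives B⁻¹ = [[3/5, -1], [2/5, -1]].
Y = KB⁻¹ = [[5, -10]] · [[3/5, -1], [2/5, -1]] = [[-1, 5]].

Y = [[-1, 5]]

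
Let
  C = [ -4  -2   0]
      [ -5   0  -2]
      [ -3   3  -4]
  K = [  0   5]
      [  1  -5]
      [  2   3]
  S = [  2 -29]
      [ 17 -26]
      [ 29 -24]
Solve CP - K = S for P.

P = [[-2, 5], [3, 2], [-4, 3]]

CP = S + K = [[2, -24], [18, -31], [31, -21]].
Left-multiplying both sides by C⁻¹ gives P = C⁻¹(S + K).
det C = 4, so C⁻¹ = [[3/2, -2, 1], [-7/2, 4, -2], [-15/4, 9/2, -5/2]].
P = C⁻¹(S + K) = [[-2, 5], [3, 2], [-4, 3]].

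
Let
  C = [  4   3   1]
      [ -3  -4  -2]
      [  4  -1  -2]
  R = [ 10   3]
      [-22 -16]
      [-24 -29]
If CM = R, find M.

Since C multiplies M on the left, M = C⁻¹R.
C has determinant 1; C⁻¹ = [[6, 5, -2], [-14, -12, 5], [19, 16, -7]].
M = C⁻¹R = [[6, 5, -2], [-14, -12, 5], [19, 16, -7]] · [[10, 3], [-22, -16], [-24, -29]] = [[-2, -4], [4, 5], [6, 4]].

M = [[-2, -4], [4, 5], [6, 4]]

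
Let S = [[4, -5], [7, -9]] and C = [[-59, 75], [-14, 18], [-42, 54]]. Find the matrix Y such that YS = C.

Right-multiplying both sides by S⁻¹ gives Y = CS⁻¹.
S has determinant -1; S⁻¹ = [[9, -5], [7, -4]].
Y = CS⁻¹ = [[-59, 75], [-14, 18], [-42, 54]] · [[9, -5], [7, -4]] = [[-6, -5], [0, -2], [0, -6]].

Y = [[-6, -5], [0, -2], [0, -6]]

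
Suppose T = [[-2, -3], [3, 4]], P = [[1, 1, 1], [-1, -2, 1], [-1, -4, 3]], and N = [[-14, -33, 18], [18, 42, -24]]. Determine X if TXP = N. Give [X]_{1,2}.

-5

Isolating X: multiply by T⁻¹ from the left and P⁻¹ from the right, so X = T⁻¹NP⁻¹.
T has determinant 1; T⁻¹ = [[4, 3], [-3, -2]].
det P = 2; the adjugate gives P⁻¹ = [[-1, -7/2, 3/2], [1, 2, -1], [1, 3/2, -1/2]].
T⁻¹N = [[-2, -6, 0], [6, 15, -6]].
X = (T⁻¹N)P⁻¹ = [[-4, -5, 3], [3, 0, -3]].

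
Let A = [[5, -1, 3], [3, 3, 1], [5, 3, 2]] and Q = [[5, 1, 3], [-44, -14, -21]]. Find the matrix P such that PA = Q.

P = [[2, 5, -4], [-4, -3, -3]]

Right-multiplying both sides by A⁻¹ gives P = QA⁻¹.
det A = -2, so A⁻¹ = [[-3/2, -11/2, 5], [1/2, 5/2, -2], [3, 10, -9]].
P = QA⁻¹ = [[5, 1, 3], [-44, -14, -21]] · [[-3/2, -11/2, 5], [1/2, 5/2, -2], [3, 10, -9]] = [[2, 5, -4], [-4, -3, -3]].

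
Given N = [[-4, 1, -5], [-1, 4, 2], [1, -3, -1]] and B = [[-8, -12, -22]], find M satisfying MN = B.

M = [[3, -3, 1]]

Right-multiplying both sides by N⁻¹ gives M = BN⁻¹.
det N = -2; the adjugate gives N⁻¹ = [[-1, -8, -11], [-1/2, -9/2, -13/2], [1/2, 11/2, 15/2]].
M = BN⁻¹ = [[-8, -12, -22]] · [[-1, -8, -11], [-1/2, -9/2, -13/2], [1/2, 11/2, 15/2]] = [[3, -3, 1]].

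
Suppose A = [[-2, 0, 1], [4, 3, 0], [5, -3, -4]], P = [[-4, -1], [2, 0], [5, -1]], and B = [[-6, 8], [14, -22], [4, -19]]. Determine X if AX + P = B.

AX = B − P = [[-2, 9], [12, -22], [-1, -18]].
Left-multiplying both sides by A⁻¹ gives X = A⁻¹(B − P).
det A = -3, so A⁻¹ = [[4, 1, 1], [-16/3, -1, -4/3], [9, 2, 2]].
X = A⁻¹(B − P) = [[3, -4], [0, -2], [4, 1]].

X = [[3, -4], [0, -2], [4, 1]]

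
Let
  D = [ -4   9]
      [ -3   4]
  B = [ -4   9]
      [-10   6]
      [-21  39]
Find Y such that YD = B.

D is on the right of Y, so right-multiply by D⁻¹: Y = BD⁻¹.
det D = 11, so D⁻¹ = [[4/11, -9/11], [3/11, -4/11]].
Y = BD⁻¹ = [[-4, 9], [-10, 6], [-21, 39]] · [[4/11, -9/11], [3/11, -4/11]] = [[1, 0], [-2, 6], [3, 3]].

Y = [[1, 0], [-2, 6], [3, 3]]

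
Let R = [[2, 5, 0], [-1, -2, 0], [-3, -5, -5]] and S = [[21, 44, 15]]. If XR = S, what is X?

Since R sits to the right of X, X = SR⁻¹.
det R = -5, so R⁻¹ = [[-2, -5, 0], [1, 2, 0], [1/5, 1, -1/5]].
X = SR⁻¹ = [[21, 44, 15]] · [[-2, -5, 0], [1, 2, 0], [1/5, 1, -1/5]] = [[5, -2, -3]].

X = [[5, -2, -3]]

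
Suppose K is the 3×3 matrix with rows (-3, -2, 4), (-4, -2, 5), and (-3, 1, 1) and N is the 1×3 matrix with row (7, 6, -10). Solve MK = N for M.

Since K sits to the right of M, M = NK⁻¹.
K has determinant 3; K⁻¹ = [[-7/3, 2, -2/3], [-11/3, 3, -1/3], [-10/3, 3, -2/3]].
M = NK⁻¹ = [[7, 6, -10]] · [[-7/3, 2, -2/3], [-11/3, 3, -1/3], [-10/3, 3, -2/3]] = [[-5, 2, 0]].

M = [[-5, 2, 0]]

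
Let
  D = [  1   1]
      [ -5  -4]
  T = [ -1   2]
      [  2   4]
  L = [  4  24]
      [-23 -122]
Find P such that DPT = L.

Left-multiply by D⁻¹ and right-multiply by T⁻¹: P = D⁻¹LT⁻¹.
det D = 1; the adjugate gives D⁻¹ = [[-4, -1], [5, 1]].
T has determinant -8; T⁻¹ = [[-1/2, 1/4], [1/4, 1/8]].
D⁻¹L = [[7, 26], [-3, -2]].
P = (D⁻¹L)T⁻¹ = [[3, 5], [1, -1]].

P = [[3, 5], [1, -1]]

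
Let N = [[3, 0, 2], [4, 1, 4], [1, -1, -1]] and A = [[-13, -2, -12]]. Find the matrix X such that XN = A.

X = [[-5, 0, 2]]

N is on the right of X, so right-multiply by N⁻¹: X = AN⁻¹.
det N = -1; the adjugate gives N⁻¹ = [[-3, 2, 2], [-8, 5, 4], [5, -3, -3]].
X = AN⁻¹ = [[-13, -2, -12]] · [[-3, 2, 2], [-8, 5, 4], [5, -3, -3]] = [[-5, 0, 2]].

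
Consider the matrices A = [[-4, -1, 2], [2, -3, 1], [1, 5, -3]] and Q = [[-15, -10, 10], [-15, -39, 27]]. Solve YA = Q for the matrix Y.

Y = [[0, -5, -5], [6, 6, -3]]

Since A sits to the right of Y, Y = QA⁻¹.
det A = 3, so A⁻¹ = [[4/3, 7/3, 5/3], [7/3, 10/3, 8/3], [13/3, 19/3, 14/3]].
Y = QA⁻¹ = [[-15, -10, 10], [-15, -39, 27]] · [[4/3, 7/3, 5/3], [7/3, 10/3, 8/3], [13/3, 19/3, 14/3]] = [[0, -5, -5], [6, 6, -3]].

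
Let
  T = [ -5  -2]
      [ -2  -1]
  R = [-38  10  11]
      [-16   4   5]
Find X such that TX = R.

Left-multiplying both sides by T⁻¹ gives X = T⁻¹R.
T has determinant 1; T⁻¹ = [[-1, 2], [2, -5]].
X = T⁻¹R = [[-1, 2], [2, -5]] · [[-38, 10, 11], [-16, 4, 5]] = [[6, -2, -1], [4, 0, -3]].

X = [[6, -2, -1], [4, 0, -3]]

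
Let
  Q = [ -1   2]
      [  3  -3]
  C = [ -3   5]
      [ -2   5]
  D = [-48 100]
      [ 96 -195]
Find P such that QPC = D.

P = [[-4, -2], [2, 5]]

Isolating P: multiply by Q⁻¹ from the left and C⁻¹ from the right, so P = Q⁻¹DC⁻¹.
det Q = -3; the adjugate gives Q⁻¹ = [[1, 2/3], [1, 1/3]].
C has determinant -5; C⁻¹ = [[-1, 1], [-2/5, 3/5]].
Q⁻¹D = [[16, -30], [-16, 35]].
P = (Q⁻¹D)C⁻¹ = [[-4, -2], [2, 5]].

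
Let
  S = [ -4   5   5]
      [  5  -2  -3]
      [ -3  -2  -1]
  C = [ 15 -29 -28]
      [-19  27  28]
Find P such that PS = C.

P = [[-3, 3, 4], [1, -6, -5]]

Since S sits to the right of P, P = CS⁻¹.
S has determinant 6; S⁻¹ = [[-2/3, -5/6, -5/6], [7/3, 19/6, 13/6], [-8/3, -23/6, -17/6]].
P = CS⁻¹ = [[15, -29, -28], [-19, 27, 28]] · [[-2/3, -5/6, -5/6], [7/3, 19/6, 13/6], [-8/3, -23/6, -17/6]] = [[-3, 3, 4], [1, -6, -5]].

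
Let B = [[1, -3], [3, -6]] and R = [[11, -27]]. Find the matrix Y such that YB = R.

Right-multiplying both sides by B⁻¹ gives Y = RB⁻¹.
det B = 3; the adjugate gives B⁻¹ = [[-2, 1], [-1, 1/3]].
Y = RB⁻¹ = [[11, -27]] · [[-2, 1], [-1, 1/3]] = [[5, 2]].

Y = [[5, 2]]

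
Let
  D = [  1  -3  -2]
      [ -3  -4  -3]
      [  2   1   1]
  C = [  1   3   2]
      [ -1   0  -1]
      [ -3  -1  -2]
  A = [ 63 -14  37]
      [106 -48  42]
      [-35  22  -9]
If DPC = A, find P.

P = D⁻¹AC⁻¹ (apply D⁻¹ on the left and C⁻¹ on the right).
det D = -2, so D⁻¹ = [[1/2, -1/2, -1/2], [3/2, -5/2, -9/2], [-5/2, 7/2, 13/2]].
C has determinant 4; C⁻¹ = [[-1/4, 1, -3/4], [1/4, 1, -1/4], [1/4, -2, 3/4]].
D⁻¹A = [[-4, 6, 2], [-13, 0, -9], [-14, 10, -4]].
P = (D⁻¹A)C⁻¹ = [[3, -2, 3], [1, 5, 3], [5, 4, 5]].

P = [[3, -2, 3], [1, 5, 3], [5, 4, 5]]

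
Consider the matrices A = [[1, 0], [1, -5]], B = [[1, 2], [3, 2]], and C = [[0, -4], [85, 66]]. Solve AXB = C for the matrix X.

X = [[-3, 1], [-2, -5]]

Left-multiply by A⁻¹ and right-multiply by B⁻¹: X = A⁻¹CB⁻¹.
A has determinant -5; A⁻¹ = [[1, 0], [1/5, -1/5]].
det B = -4, so B⁻¹ = [[-1/2, 1/2], [3/4, -1/4]].
A⁻¹C = [[0, -4], [-17, -14]].
X = (A⁻¹C)B⁻¹ = [[-3, 1], [-2, -5]].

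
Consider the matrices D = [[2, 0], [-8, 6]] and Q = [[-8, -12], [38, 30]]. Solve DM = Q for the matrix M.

M = [[-4, -6], [1, -3]]

Left-multiplying both sides by D⁻¹ gives M = D⁻¹Q.
D has determinant 12; D⁻¹ = [[1/2, 0], [2/3, 1/6]].
M = D⁻¹Q = [[1/2, 0], [2/3, 1/6]] · [[-8, -12], [38, 30]] = [[-4, -6], [1, -3]].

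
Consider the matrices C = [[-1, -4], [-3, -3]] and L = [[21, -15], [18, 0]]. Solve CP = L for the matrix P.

P = [[-1, -5], [-5, 5]]

Since C multiplies P on the left, P = C⁻¹L.
C has determinant -9; C⁻¹ = [[1/3, -4/9], [-1/3, 1/9]].
P = C⁻¹L = [[1/3, -4/9], [-1/3, 1/9]] · [[21, -15], [18, 0]] = [[-1, -5], [-5, 5]].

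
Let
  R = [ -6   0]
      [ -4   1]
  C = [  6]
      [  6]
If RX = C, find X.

R is on the left of X, so left-multiply by R⁻¹: X = R⁻¹C.
R has determinant -6; R⁻¹ = [[-1/6, 0], [-2/3, 1]].
X = R⁻¹C = [[-1/6, 0], [-2/3, 1]] · [[6], [6]] = [[-1], [2]].

X = [[-1], [2]]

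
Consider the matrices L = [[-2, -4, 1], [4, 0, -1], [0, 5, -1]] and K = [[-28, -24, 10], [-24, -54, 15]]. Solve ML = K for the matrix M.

L is on the right of M, so right-multiply by L⁻¹: M = KL⁻¹.
det L = -6; the adjugate gives L⁻¹ = [[-5/6, -1/6, -2/3], [-2/3, -1/3, -1/3], [-10/3, -5/3, -8/3]].
M = KL⁻¹ = [[-28, -24, 10], [-24, -54, 15]] · [[-5/6, -1/6, -2/3], [-2/3, -1/3, -1/3], [-10/3, -5/3, -8/3]] = [[6, -4, 0], [6, -3, -6]].

M = [[6, -4, 0], [6, -3, -6]]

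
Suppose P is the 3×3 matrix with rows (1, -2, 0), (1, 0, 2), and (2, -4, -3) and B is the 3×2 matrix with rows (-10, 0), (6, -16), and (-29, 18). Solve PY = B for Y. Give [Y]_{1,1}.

Since P multiplies Y on the left, Y = P⁻¹B.
det P = -6, so P⁻¹ = [[-4/3, 1, 2/3], [-7/6, 1/2, 1/3], [2/3, 0, -1/3]].
Y = P⁻¹B = [[-4/3, 1, 2/3], [-7/6, 1/2, 1/3], [2/3, 0, -1/3]] · [[-10, 0], [6, -16], [-29, 18]] = [[0, -4], [5, -2], [3, -6]].

0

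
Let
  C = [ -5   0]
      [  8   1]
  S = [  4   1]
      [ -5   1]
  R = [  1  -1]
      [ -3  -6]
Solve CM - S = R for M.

CM = R + S = [[5, 0], [-8, -5]].
C is on the left of M, so left-multiply by C⁻¹: M = C⁻¹(R + S).
det C = -5; the adjugate gives C⁻¹ = [[-1/5, 0], [8/5, 1]].
M = C⁻¹(R + S) = [[-1, 0], [0, -5]].

M = [[-1, 0], [0, -5]]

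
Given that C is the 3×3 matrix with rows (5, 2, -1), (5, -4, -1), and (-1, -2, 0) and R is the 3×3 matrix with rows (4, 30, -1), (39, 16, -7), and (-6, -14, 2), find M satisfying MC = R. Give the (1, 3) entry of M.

Since C sits to the right of M, M = RC⁻¹.
det C = 6; the adjugate gives C⁻¹ = [[-1/3, 1/3, -1], [1/6, -1/6, 0], [-7/3, 4/3, -5]].
M = RC⁻¹ = [[4, 30, -1], [39, 16, -7], [-6, -14, 2]] · [[-1/3, 1/3, -1], [1/6, -1/6, 0], [-7/3, 4/3, -5]] = [[6, -5, 1], [6, 1, -4], [-5, 3, -4]].

1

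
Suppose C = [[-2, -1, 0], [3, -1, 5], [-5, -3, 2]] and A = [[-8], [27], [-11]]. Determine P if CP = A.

P = [[1], [6], [6]]

Left-multiplying both sides by C⁻¹ gives P = C⁻¹A.
det C = 5; the adjugate gives C⁻¹ = [[13/5, 2/5, -1], [-31/5, -4/5, 2], [-14/5, -1/5, 1]].
P = C⁻¹A = [[13/5, 2/5, -1], [-31/5, -4/5, 2], [-14/5, -1/5, 1]] · [[-8], [27], [-11]] = [[1], [6], [6]].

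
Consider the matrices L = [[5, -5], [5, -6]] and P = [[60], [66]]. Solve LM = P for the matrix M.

Left-multiplying both sides by L⁻¹ gives M = L⁻¹P.
det L = -5, so L⁻¹ = [[6/5, -1], [1, -1]].
M = L⁻¹P = [[6/5, -1], [1, -1]] · [[60], [66]] = [[6], [-6]].

M = [[6], [-6]]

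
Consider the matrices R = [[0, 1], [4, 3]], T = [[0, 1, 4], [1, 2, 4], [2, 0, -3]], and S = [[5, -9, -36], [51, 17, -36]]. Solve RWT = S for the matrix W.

Left-multiply by R⁻¹ and right-multiply by T⁻¹: W = R⁻¹ST⁻¹.
det R = -4, so R⁻¹ = [[-3/4, 1/4], [1, 0]].
det T = -5, so T⁻¹ = [[6/5, -3/5, 4/5], [-11/5, 8/5, -4/5], [4/5, -2/5, 1/5]].
R⁻¹S = [[9, 11, 18], [5, -9, -36]].
W = (R⁻¹S)T⁻¹ = [[1, 5, 2], [-3, -3, 4]].

W = [[1, 5, 2], [-3, -3, 4]]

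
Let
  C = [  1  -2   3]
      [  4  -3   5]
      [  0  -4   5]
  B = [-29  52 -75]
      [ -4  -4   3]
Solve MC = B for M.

M = [[-5, -6, -6], [-4, 0, 3]]

Since C sits to the right of M, M = BC⁻¹.
det C = -3, so C⁻¹ = [[-5/3, 2/3, 1/3], [20/3, -5/3, -7/3], [16/3, -4/3, -5/3]].
M = BC⁻¹ = [[-29, 52, -75], [-4, -4, 3]] · [[-5/3, 2/3, 1/3], [20/3, -5/3, -7/3], [16/3, -4/3, -5/3]] = [[-5, -6, -6], [-4, 0, 3]].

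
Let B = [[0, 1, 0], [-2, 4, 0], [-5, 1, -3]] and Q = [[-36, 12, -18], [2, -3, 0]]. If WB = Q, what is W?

Right-multiplying both sides by B⁻¹ gives W = QB⁻¹.
det B = -6, so B⁻¹ = [[2, -1/2, 0], [1, 0, 0], [-3, 5/6, -1/3]].
W = QB⁻¹ = [[-36, 12, -18], [2, -3, 0]] · [[2, -1/2, 0], [1, 0, 0], [-3, 5/6, -1/3]] = [[-6, 3, 6], [1, -1, 0]].

W = [[-6, 3, 6], [1, -1, 0]]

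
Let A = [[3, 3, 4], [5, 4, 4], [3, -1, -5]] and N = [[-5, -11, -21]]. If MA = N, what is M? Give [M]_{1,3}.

1

Right-multiplying both sides by A⁻¹ gives M = NA⁻¹.
det A = -5; the adjugate gives A⁻¹ = [[16/5, -11/5, 4/5], [-37/5, 27/5, -8/5], [17/5, -12/5, 3/5]].
M = NA⁻¹ = [[-5, -11, -21]] · [[16/5, -11/5, 4/5], [-37/5, 27/5, -8/5], [17/5, -12/5, 3/5]] = [[-6, 2, 1]].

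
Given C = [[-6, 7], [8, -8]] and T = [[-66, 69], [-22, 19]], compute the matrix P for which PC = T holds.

P = [[3, -6], [-3, -5]]

C is on the right of P, so right-multiply by C⁻¹: P = TC⁻¹.
det C = -8; the adjugate gives C⁻¹ = [[1, 7/8], [1, 3/4]].
P = TC⁻¹ = [[-66, 69], [-22, 19]] · [[1, 7/8], [1, 3/4]] = [[3, -6], [-3, -5]].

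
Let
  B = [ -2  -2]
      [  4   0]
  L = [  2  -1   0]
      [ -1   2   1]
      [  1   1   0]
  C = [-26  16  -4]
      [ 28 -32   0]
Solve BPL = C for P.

P = [[5, 0, -3], [4, 2, 0]]

Isolating P: multiply by B⁻¹ from the left and L⁻¹ from the right, so P = B⁻¹CL⁻¹.
B has determinant 8; B⁻¹ = [[0, 1/4], [-1/2, -1/4]].
det L = -3; the adjugate gives L⁻¹ = [[1/3, 0, 1/3], [-1/3, 0, 2/3], [1, 1, -1]].
B⁻¹C = [[7, -8, 0], [6, 0, 2]].
P = (B⁻¹C)L⁻¹ = [[5, 0, -3], [4, 2, 0]].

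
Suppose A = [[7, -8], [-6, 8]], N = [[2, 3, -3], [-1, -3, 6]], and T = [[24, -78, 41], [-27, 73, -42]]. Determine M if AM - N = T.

M = [[-2, -5, 2], [-5, 5, -3]]

AM = T + N = [[26, -75, 38], [-28, 70, -36]].
Left-multiplying both sides by A⁻¹ gives M = A⁻¹(T + N).
det A = 8, so A⁻¹ = [[1, 1], [3/4, 7/8]].
M = A⁻¹(T + N) = [[-2, -5, 2], [-5, 5, -3]].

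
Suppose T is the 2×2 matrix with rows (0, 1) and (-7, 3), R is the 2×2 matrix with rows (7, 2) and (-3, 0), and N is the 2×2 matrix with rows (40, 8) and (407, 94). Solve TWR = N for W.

W = [[-5, 2], [4, -4]]

Left-multiply by T⁻¹ and right-multiply by R⁻¹: W = T⁻¹NR⁻¹.
det T = 7; the adjugate gives T⁻¹ = [[3/7, -1/7], [1, 0]].
det R = 6, so R⁻¹ = [[0, -1/3], [1/2, 7/6]].
T⁻¹N = [[-41, -10], [40, 8]].
W = (T⁻¹N)R⁻¹ = [[-5, 2], [4, -4]].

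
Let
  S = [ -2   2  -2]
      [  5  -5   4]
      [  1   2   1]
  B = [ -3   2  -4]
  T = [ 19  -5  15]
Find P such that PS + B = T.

PS = T − B = [[22, -7, 19]].
Right-multiplying both sides by S⁻¹ gives P = (T − B)S⁻¹.
det S = -6; the adjugate gives S⁻¹ = [[13/6, 1, 1/3], [1/6, 0, 1/3], [-5/2, -1, 0]].
P = (T − B)S⁻¹ = [[-1, 3, 5]].

P = [[-1, 3, 5]]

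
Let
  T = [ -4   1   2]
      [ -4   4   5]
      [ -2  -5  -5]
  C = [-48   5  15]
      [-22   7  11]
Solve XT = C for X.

X = [[5, 5, 4], [-2, 6, 3]]

Right-multiplying both sides by T⁻¹ gives X = CT⁻¹.
T has determinant 6; T⁻¹ = [[5/6, -5/6, -1/2], [-5, 4, 2], [14/3, -11/3, -2]].
X = CT⁻¹ = [[-48, 5, 15], [-22, 7, 11]] · [[5/6, -5/6, -1/2], [-5, 4, 2], [14/3, -11/3, -2]] = [[5, 5, 4], [-2, 6, 3]].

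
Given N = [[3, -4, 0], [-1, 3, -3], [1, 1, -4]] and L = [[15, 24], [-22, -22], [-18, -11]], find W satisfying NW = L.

W = [[1, 4], [-3, -3], [4, 3]]

Since N multiplies W on the left, W = N⁻¹L.
det N = 1; the adjugate gives N⁻¹ = [[-9, -16, 12], [-7, -12, 9], [-4, -7, 5]].
W = N⁻¹L = [[-9, -16, 12], [-7, -12, 9], [-4, -7, 5]] · [[15, 24], [-22, -22], [-18, -11]] = [[1, 4], [-3, -3], [4, 3]].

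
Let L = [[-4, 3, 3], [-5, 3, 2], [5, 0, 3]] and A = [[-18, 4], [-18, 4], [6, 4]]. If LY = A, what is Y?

L is on the left of Y, so left-multiply by L⁻¹: Y = L⁻¹A.
L has determinant -6; L⁻¹ = [[-3/2, 3/2, 1/2], [-25/6, 9/2, 7/6], [5/2, -5/2, -1/2]].
Y = L⁻¹A = [[-3/2, 3/2, 1/2], [-25/6, 9/2, 7/6], [5/2, -5/2, -1/2]] · [[-18, 4], [-18, 4], [6, 4]] = [[3, 2], [1, 6], [-3, -2]].

Y = [[3, 2], [1, 6], [-3, -2]]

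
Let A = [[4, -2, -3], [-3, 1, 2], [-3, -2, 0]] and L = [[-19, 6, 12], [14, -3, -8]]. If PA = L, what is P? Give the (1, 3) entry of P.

Right-multiplying both sides by A⁻¹ gives P = LA⁻¹.
det A = 1; the adjugate gives A⁻¹ = [[4, 6, -1], [-6, -9, 1], [9, 14, -2]].
P = LA⁻¹ = [[-19, 6, 12], [14, -3, -8]] · [[4, 6, -1], [-6, -9, 1], [9, 14, -2]] = [[-4, 0, 1], [2, -1, -1]].

1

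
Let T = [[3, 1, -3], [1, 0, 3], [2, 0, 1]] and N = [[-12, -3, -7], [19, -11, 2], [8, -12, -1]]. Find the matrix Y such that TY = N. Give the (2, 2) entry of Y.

Left-multiplying both sides by T⁻¹ gives Y = T⁻¹N.
det T = 5; the adjugate gives T⁻¹ = [[0, -1/5, 3/5], [1, 9/5, -12/5], [0, 2/5, -1/5]].
Y = T⁻¹N = [[0, -1/5, 3/5], [1, 9/5, -12/5], [0, 2/5, -1/5]] · [[-12, -3, -7], [19, -11, 2], [8, -12, -1]] = [[1, -5, -1], [3, 6, -1], [6, -2, 1]].

6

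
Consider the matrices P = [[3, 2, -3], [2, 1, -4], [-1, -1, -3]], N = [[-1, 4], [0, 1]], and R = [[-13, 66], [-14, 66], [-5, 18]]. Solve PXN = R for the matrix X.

X = P⁻¹RN⁻¹ (apply P⁻¹ on the left and N⁻¹ on the right).
det P = 2, so P⁻¹ = [[-7/2, 9/2, -5/2], [5, -6, 3], [-1/2, 1/2, -1/2]].
det N = -1, so N⁻¹ = [[-1, 4], [0, 1]].
P⁻¹R = [[-5, 21], [4, -12], [2, -9]].
X = (P⁻¹R)N⁻¹ = [[5, 1], [-4, 4], [-2, -1]].

X = [[5, 1], [-4, 4], [-2, -1]]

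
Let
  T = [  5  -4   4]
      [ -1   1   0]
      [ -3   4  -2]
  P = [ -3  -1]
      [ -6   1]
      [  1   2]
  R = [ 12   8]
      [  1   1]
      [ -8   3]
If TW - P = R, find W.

W = [[5, 3], [0, 5], [-4, 3]]

TW = R + P = [[9, 7], [-5, 2], [-7, 5]].
Since T multiplies W on the left, W = T⁻¹(R + P).
det T = -6, so T⁻¹ = [[1/3, -4/3, 2/3], [1/3, -1/3, 2/3], [1/6, 4/3, -1/6]].
W = T⁻¹(R + P) = [[5, 3], [0, 5], [-4, 3]].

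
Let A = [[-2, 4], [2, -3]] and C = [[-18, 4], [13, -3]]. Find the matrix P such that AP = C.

P = [[-1, 0], [-5, 1]]

Left-multiplying both sides by A⁻¹ gives P = A⁻¹C.
A has determinant -2; A⁻¹ = [[3/2, 2], [1, 1]].
P = A⁻¹C = [[3/2, 2], [1, 1]] · [[-18, 4], [13, -3]] = [[-1, 0], [-5, 1]].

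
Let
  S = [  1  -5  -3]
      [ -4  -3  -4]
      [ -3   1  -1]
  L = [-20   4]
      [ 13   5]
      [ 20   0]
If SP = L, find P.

P = [[-4, -2], [5, -3], [-3, 3]]

S is on the left of P, so left-multiply by S⁻¹: P = S⁻¹L.
det S = 6, so S⁻¹ = [[7/6, -4/3, 11/6], [4/3, -5/3, 8/3], [-13/6, 7/3, -23/6]].
P = S⁻¹L = [[7/6, -4/3, 11/6], [4/3, -5/3, 8/3], [-13/6, 7/3, -23/6]] · [[-20, 4], [13, 5], [20, 0]] = [[-4, -2], [5, -3], [-3, 3]].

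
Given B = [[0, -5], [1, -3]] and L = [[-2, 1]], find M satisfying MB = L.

B is on the right of M, so right-multiply by B⁻¹: M = LB⁻¹.
det B = 5; the adjugate gives B⁻¹ = [[-3/5, 1], [-1/5, 0]].
M = LB⁻¹ = [[-2, 1]] · [[-3/5, 1], [-1/5, 0]] = [[1, -2]].

M = [[1, -2]]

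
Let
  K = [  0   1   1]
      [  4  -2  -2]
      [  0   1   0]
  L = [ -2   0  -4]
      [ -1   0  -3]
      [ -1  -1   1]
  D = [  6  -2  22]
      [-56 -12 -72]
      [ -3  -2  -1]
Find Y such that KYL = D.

Isolating Y: multiply by K⁻¹ from the left and L⁻¹ from the right, so Y = K⁻¹DL⁻¹.
det K = 4, so K⁻¹ = [[1/2, 1/4, 0], [0, 0, 1], [1, 0, -1]].
det L = 2; the adjugate gives L⁻¹ = [[-3/2, 2, 0], [2, -3, -1], [1/2, -1, 0]].
K⁻¹D = [[-11, -4, -7], [-3, -2, -1], [9, 0, 23]].
Y = (K⁻¹D)L⁻¹ = [[5, -3, 4], [0, 1, 2], [-2, -5, 0]].

Y = [[5, -3, 4], [0, 1, 2], [-2, -5, 0]]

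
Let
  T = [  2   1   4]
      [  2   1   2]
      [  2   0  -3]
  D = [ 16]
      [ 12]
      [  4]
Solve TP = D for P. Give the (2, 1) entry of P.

-2

Left-multiplying both sides by T⁻¹ gives P = T⁻¹D.
det T = -4, so T⁻¹ = [[3/4, -3/4, 1/2], [-5/2, 7/2, -1], [1/2, -1/2, 0]].
P = T⁻¹D = [[3/4, -3/4, 1/2], [-5/2, 7/2, -1], [1/2, -1/2, 0]] · [[16], [12], [4]] = [[5], [-2], [2]].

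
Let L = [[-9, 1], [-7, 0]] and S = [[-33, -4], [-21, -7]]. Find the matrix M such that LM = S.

M = [[3, 1], [-6, 5]]

Left-multiplying both sides by L⁻¹ gives M = L⁻¹S.
L has determinant 7; L⁻¹ = [[0, -1/7], [1, -9/7]].
M = L⁻¹S = [[0, -1/7], [1, -9/7]] · [[-33, -4], [-21, -7]] = [[3, 1], [-6, 5]].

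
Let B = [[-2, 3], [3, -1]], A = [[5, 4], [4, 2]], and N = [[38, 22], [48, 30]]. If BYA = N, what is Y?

Y = [[2, 4], [2, 5]]

Isolating Y: multiply by B⁻¹ from the left and A⁻¹ from the right, so Y = B⁻¹NA⁻¹.
det B = -7, so B⁻¹ = [[1/7, 3/7], [3/7, 2/7]].
A has determinant -6; A⁻¹ = [[-1/3, 2/3], [2/3, -5/6]].
B⁻¹N = [[26, 16], [30, 18]].
Y = (B⁻¹N)A⁻¹ = [[2, 4], [2, 5]].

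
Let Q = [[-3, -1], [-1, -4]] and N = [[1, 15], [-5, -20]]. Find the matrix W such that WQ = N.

W = [[1, -4], [0, 5]]

Since Q sits to the right of W, W = NQ⁻¹.
det Q = 11, so Q⁻¹ = [[-4/11, 1/11], [1/11, -3/11]].
W = NQ⁻¹ = [[1, 15], [-5, -20]] · [[-4/11, 1/11], [1/11, -3/11]] = [[1, -4], [0, 5]].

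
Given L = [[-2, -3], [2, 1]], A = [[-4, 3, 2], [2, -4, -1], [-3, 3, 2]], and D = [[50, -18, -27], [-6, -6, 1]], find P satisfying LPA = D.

P = L⁻¹DA⁻¹ (apply L⁻¹ on the left and A⁻¹ on the right).
det L = 4; the adjugate gives L⁻¹ = [[1/4, 3/4], [-1/2, -1/2]].
det A = 5; the adjugate gives A⁻¹ = [[-1, 0, 1], [-1/5, -2/5, 0], [-6/5, 3/5, 2]].
L⁻¹D = [[8, -9, -6], [-22, 12, 13]].
P = (L⁻¹D)A⁻¹ = [[1, 0, -4], [4, 3, 4]].

P = [[1, 0, -4], [4, 3, 4]]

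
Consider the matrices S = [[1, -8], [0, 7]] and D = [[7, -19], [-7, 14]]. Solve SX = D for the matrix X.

Left-multiplying both sides by S⁻¹ gives X = S⁻¹D.
det S = 7, so S⁻¹ = [[1, 8/7], [0, 1/7]].
X = S⁻¹D = [[1, 8/7], [0, 1/7]] · [[7, -19], [-7, 14]] = [[-1, -3], [-1, 2]].

X = [[-1, -3], [-1, 2]]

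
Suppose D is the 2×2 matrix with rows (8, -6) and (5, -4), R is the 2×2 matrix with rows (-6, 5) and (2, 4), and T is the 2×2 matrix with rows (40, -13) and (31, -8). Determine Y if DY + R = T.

Y = [[5, 0], [-1, 3]]

DY = T − R = [[46, -18], [29, -12]].
Left-multiplying both sides by D⁻¹ gives Y = D⁻¹(T − R).
det D = -2; the adjugate gives D⁻¹ = [[2, -3], [5/2, -4]].
Y = D⁻¹(T − R) = [[5, 0], [-1, 3]].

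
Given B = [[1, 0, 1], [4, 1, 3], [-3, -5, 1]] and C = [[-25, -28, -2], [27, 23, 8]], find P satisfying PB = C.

B is on the right of P, so right-multiply by B⁻¹: P = CB⁻¹.
det B = -1, so B⁻¹ = [[-16, 5, 1], [13, -4, -1], [17, -5, -1]].
P = CB⁻¹ = [[-25, -28, -2], [27, 23, 8]] · [[-16, 5, 1], [13, -4, -1], [17, -5, -1]] = [[2, -3, 5], [3, 3, -4]].

P = [[2, -3, 5], [3, 3, -4]]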